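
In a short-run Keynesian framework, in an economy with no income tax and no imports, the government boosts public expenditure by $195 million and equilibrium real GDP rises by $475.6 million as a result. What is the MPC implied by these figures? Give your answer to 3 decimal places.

0.590

Implied spending multiplier k = ΔY/ΔG = 475.6/195 ≈ 2.439.
Since k = 1/(1 − MPC), MPC = 1 − 1/k = 1 − ΔG/ΔY = 1 − 195/475.6 ≈ 0.590.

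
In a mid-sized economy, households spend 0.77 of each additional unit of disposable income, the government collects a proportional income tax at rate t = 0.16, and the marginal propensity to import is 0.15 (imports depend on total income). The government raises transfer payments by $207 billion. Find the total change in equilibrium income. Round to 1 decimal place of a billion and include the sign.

The transfer change shifts disposable income by +$207 billion, so first-round consumption changes by c·ΔTR = 0.77 × (+$207 billion) = +$159.39 billion.
Expenditure multiplier = 1/(1 − c(1−t) + m) = 1/(1 − 0.77×0.84 + 0.15) = 1/0.5032 ≈ 1.987.
The transfer multiplier is c × k ≈ 1.53, so ΔY = k × (c·ΔTR) = (+$159.39 billion) / 0.5032 ≈ +$316.8 billion.

+$316.8 billion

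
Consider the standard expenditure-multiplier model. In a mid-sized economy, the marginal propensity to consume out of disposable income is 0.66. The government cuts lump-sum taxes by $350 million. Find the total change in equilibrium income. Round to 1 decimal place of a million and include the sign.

A lump-sum tax change of −$350 million shifts disposable income by +$350 million; first-round consumption changes by −c × ΔT = −0.66 × (−$350 million) = +$231 million.
Expenditure multiplier = 1/(1 − MPC) = 1/(1 − 0.66) = 1/0.34 ≈ 2.941.
The tax multiplier is −c × k ≈ −1.941, so ΔY = k × (−c·ΔT) = (+$231 million) / 0.34 ≈ +$679.4 million.

+$679.4 million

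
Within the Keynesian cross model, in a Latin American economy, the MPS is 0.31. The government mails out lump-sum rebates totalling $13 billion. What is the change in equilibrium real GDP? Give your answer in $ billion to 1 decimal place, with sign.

MPC = 1 − MPS = 1 − 0.31 = 0.69.
A lump-sum tax change of −$13 billion shifts disposable income by +$13 billion; first-round consumption changes by −c × ΔT = −0.69 × (−$13 billion) = +$8.97 billion.
Expenditure multiplier = 1/(1 − MPC) = 1/(1 − 0.69) = 1/0.31 ≈ 3.226.
The tax multiplier is −c × k ≈ −2.226, so ΔY = k × (−c·ΔT) = (+$8.97 billion) / 0.31 ≈ +$28.9 billion.

+$28.9 billion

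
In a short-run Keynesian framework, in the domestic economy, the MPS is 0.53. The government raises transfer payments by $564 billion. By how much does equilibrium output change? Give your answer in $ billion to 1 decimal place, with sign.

+$500.2 billion

MPC = 1 − MPS = 1 − 0.53 = 0.47.
The transfer change shifts disposable income by +$564 billion, so first-round consumption changes by c·ΔTR = 0.47 × (+$564 billion) = +$265.08 billion.
Expenditure multiplier = 1/(1 − MPC) = 1/(1 − 0.47) = 1/0.53 ≈ 1.887.
The transfer multiplier is c × k ≈ 0.887, so ΔY = k × (c·ΔTR) = (+$265.08 billion) / 0.53 ≈ +$500.2 billion.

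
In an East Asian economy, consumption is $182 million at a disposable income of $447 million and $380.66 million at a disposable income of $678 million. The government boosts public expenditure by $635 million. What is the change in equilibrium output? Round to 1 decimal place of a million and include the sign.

+$4,535.7 million

MPC = ΔC/ΔYd = (380.66 − 182)/(678 − 447) = 198.66/231 = 0.86.
Spending multiplier = 1/(1 − MPC) = 1/(1 − 0.86) = 1/0.14 ≈ 7.143.
ΔY = k × ΔG = (+$635 million) / 0.14 ≈ +$4,535.7 million.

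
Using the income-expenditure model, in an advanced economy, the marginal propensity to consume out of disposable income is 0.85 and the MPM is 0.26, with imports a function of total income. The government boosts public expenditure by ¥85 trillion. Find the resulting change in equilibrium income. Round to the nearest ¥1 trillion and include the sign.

+¥207 trillion

Expenditure multiplier = 1/(1 − c + m) = 1/(1 − 0.85 + 0.26) = 1/0.41 ≈ 2.439.
ΔY = k × ΔG = (+¥85 trillion) / 0.41 ≈ +¥207 trillion.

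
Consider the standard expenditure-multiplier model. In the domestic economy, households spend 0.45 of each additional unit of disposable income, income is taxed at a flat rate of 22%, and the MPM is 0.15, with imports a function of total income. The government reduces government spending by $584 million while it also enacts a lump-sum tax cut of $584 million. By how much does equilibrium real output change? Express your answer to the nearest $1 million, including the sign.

−$402 million

Expenditure multiplier = 1/(1 − c(1−t) + m) = 1/(1 − 0.45×0.78 + 0.15) = 1/0.799 ≈ 1.252.
ΔG contributes k·ΔG = (−$584 million) / 0.799 ≈ −$730.9 million.
ΔT of −$584 million changes first-round spending by −c·ΔT = +$262.8 million, contributing k·(−c·ΔT) = (+$262.8 million) / 0.799 ≈ +$328.9 million.
Net ΔY = k(ΔG − c·ΔT) = (−$321.2 million) / 0.799 ≈ −$402 million.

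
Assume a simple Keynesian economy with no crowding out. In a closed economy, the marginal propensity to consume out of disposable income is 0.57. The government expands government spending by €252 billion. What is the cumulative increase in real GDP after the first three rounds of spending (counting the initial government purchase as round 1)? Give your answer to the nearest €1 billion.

€478 billion

Round 1 adds ΔG = €252 billion; each later round is MPC = 0.57 times the previous.
After 3 rounds: 252 + 143.64 + 81.8748 = ΔG·(1 − c^3)/(1 − c) = 252 × (1 − 0.185193)/0.43 ≈ €478 billion.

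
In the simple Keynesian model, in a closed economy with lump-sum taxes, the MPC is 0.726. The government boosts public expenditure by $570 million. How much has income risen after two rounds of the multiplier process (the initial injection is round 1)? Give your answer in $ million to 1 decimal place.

$983.8 million

Round 1 adds ΔG = $570 million; each later round is MPC = 0.726 times the previous.
After 2 rounds: 570 + 413.82 = ΔG·(1 − c^2)/(1 − c) = 570 × (1 − 0.527076)/0.274 ≈ $983.8 million.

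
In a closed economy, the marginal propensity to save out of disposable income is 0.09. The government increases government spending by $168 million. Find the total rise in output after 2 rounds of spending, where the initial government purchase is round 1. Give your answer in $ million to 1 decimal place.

MPC = 1 − MPS = 1 − 0.09 = 0.91.
Round 1 adds ΔG = $168 million; each later round is MPC = 0.91 times the previous.
After 2 rounds: 168 + 152.88 = ΔG·(1 − c^2)/(1 − c) = 168 × (1 − 0.8281)/0.09 ≈ $320.9 million.

$320.9 million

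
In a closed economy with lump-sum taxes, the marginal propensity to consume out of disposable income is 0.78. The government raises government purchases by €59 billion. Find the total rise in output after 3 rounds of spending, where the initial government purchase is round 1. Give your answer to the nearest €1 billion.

€141 billion

Round 1 adds ΔG = €59 billion; each later round is MPC = 0.78 times the previous.
After 3 rounds: 59 + 46.02 + 35.8956 = ΔG·(1 − c^3)/(1 − c) = 59 × (1 − 0.474552)/0.22 ≈ €141 billion.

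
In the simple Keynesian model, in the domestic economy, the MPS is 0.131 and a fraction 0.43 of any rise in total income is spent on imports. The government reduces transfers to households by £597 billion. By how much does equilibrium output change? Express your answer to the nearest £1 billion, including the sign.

MPC = 1 − MPS = 1 − 0.131 = 0.869.
The transfer change shifts disposable income by −£597 billion, so first-round consumption changes by c·ΔTR = 0.869 × (−£597 billion) = −£518.793 billion.
Expenditure multiplier = 1/(1 − c + m) = 1/(1 − 0.869 + 0.43) = 1/0.561 ≈ 1.783.
The transfer multiplier is c × k ≈ 1.549, so ΔY = k × (c·ΔTR) = (−£518.793 billion) / 0.561 ≈ −£925 billion.

−£925 billion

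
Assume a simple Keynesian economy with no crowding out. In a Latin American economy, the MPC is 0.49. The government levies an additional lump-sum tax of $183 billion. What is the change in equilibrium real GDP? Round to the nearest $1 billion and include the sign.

−$176 billion

A lump-sum tax change of +$183 billion shifts disposable income by −$183 billion; first-round consumption changes by −c × ΔT = −0.49 × (+$183 billion) = −$89.67 billion.
Expenditure multiplier = 1/(1 − MPC) = 1/(1 − 0.49) = 1/0.51 ≈ 1.961.
The tax multiplier is −c × k ≈ −0.961, so ΔY = k × (−c·ΔT) = (−$89.67 billion) / 0.51 ≈ −$176 billion.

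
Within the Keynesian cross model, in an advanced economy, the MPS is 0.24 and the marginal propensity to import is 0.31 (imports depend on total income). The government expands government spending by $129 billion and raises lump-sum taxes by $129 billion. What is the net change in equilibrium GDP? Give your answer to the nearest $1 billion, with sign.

MPC = 1 − MPS = 1 − 0.24 = 0.76.
Expenditure multiplier = 1/(1 − c + m) = 1/(1 − 0.76 + 0.31) = 1/0.55 ≈ 1.818.
ΔG contributes k·ΔG = (+$129 billion) / 0.55 ≈ +$234.5 billion.
ΔT of +$129 billion changes first-round spending by −c·ΔT = −$98.04 billion, contributing k·(−c·ΔT) = (−$98.04 billion) / 0.55 ≈ −$178.3 billion.
Net ΔY = k(ΔG − c·ΔT) = (+$30.96 billion) / 0.55 ≈ +$56 billion.

+$56 billion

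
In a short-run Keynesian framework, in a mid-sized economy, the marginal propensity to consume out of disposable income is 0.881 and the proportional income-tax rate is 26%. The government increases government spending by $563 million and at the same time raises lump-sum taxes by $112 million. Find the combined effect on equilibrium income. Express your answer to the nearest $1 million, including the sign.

Expenditure multiplier = 1/(1 − c(1−t)) = 1/(1 − 0.881×0.74) = 1/0.34806 ≈ 2.873.
ΔG contributes k·ΔG = (+$563 million) / 0.34806 ≈ +$1,617.5 million.
ΔT of +$112 million changes first-round spending by −c·ΔT = −$98.672 million, contributing k·(−c·ΔT) = (−$98.672 million) / 0.34806 ≈ −$283.5 million.
Net ΔY = k(ΔG − c·ΔT) = (+$464.328 million) / 0.34806 ≈ +$1,334 million.

+$1,334 million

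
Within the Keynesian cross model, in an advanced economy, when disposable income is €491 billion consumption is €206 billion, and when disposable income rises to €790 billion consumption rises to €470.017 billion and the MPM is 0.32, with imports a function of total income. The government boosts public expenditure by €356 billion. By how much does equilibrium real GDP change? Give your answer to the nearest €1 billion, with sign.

+€815 billion

MPC = ΔC/ΔYd = (470.017 − 206)/(790 − 491) = 264.017/299 = 0.883.
Expenditure multiplier = 1/(1 − c + m) = 1/(1 − 0.883 + 0.32) = 1/0.437 ≈ 2.288.
ΔY = k × ΔG = (+€356 billion) / 0.437 ≈ +€815 billion.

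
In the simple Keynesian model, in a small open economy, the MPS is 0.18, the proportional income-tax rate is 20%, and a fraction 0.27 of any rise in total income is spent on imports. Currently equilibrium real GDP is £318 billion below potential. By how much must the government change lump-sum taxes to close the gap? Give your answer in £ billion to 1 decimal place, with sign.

−£238.1 billion

MPC = 1 − MPS = 1 − 0.18 = 0.82.
Spending multiplier = 1/(1 − c(1−t) + m) = 1/(1 − 0.82×0.8 + 0.27) = 1/0.614 ≈ 1.629.
Tax multiplier = −c·k = −0.82/0.614 ≈ −1.336. Need ΔY = +£318 billion, so ΔT = ΔY/(−c·k) = −(+£318 billion) × 0.614 / 0.82 ≈ −£238.1 billion.
The government should cut lump-sum taxes by £238.1 billion.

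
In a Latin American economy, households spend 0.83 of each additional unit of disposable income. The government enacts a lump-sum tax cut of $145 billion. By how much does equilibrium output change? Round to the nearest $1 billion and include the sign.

+$708 billion

A lump-sum tax change of −$145 billion shifts disposable income by +$145 billion; first-round consumption changes by −c × ΔT = −0.83 × (−$145 billion) = +$120.35 billion.
Expenditure multiplier = 1/(1 − MPC) = 1/(1 − 0.83) = 1/0.17 ≈ 5.882.
The tax multiplier is −c × k ≈ −4.882, so ΔY = k × (−c·ΔT) = (+$120.35 billion) / 0.17 ≈ +$708 billion.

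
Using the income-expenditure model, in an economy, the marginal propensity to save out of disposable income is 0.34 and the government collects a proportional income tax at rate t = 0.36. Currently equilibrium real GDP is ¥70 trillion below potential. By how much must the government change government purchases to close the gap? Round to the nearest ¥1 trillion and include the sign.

+¥40 trillion

MPC = 1 − MPS = 1 − 0.34 = 0.66.
Spending multiplier = 1/(1 − c(1−t)) = 1/(1 − 0.66×0.64) = 1/0.5776 ≈ 1.731.
Need ΔY = +¥70 trillion, so ΔG = ΔY/k = (+¥70 trillion) × 0.5776 ≈ +¥40 trillion.
The government should increase government purchases by ¥40 trillion.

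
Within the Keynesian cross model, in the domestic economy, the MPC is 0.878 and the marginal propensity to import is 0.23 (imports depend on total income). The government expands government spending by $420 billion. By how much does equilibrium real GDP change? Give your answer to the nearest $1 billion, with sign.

+$1,193 billion

Spending multiplier = 1/(1 − c + m) = 1/(1 − 0.878 + 0.23) = 1/0.352 ≈ 2.841.
ΔY = k × ΔG = (+$420 billion) / 0.352 ≈ +$1,193 billion.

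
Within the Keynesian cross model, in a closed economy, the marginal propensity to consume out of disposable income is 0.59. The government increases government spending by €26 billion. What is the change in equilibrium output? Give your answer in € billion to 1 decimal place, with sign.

+€63.4 billion

Expenditure multiplier = 1/(1 − MPC) = 1/(1 − 0.59) = 1/0.41 ≈ 2.439.
ΔY = k × ΔG = (+€26 billion) / 0.41 ≈ +€63.4 billion.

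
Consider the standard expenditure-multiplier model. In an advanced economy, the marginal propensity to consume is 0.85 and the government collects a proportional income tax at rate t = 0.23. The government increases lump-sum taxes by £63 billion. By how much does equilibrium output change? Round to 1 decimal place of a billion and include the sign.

−£155.0 billion

A lump-sum tax change of +£63 billion shifts disposable income by −£63 billion; first-round consumption changes by −c × ΔT = −0.85 × (+£63 billion) = −£53.55 billion.
Expenditure multiplier = 1/(1 − c(1−t)) = 1/(1 − 0.85×0.77) = 1/0.3455 ≈ 2.894.
The tax multiplier is −c × k ≈ −2.46, so ΔY = k × (−c·ΔT) = (−£53.55 billion) / 0.3455 ≈ −£155 billion.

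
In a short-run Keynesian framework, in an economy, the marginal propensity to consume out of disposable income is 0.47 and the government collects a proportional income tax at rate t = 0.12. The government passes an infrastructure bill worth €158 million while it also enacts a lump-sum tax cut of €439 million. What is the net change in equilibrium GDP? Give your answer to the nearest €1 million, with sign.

Expenditure multiplier = 1/(1 − c(1−t)) = 1/(1 − 0.47×0.88) = 1/0.5864 ≈ 1.705.
ΔG contributes k·ΔG = (+€158 million) / 0.5864 ≈ +€269.4 million.
ΔT of −€439 million changes first-round spending by −c·ΔT = +€206.33 million, contributing k·(−c·ΔT) = (+€206.33 million) / 0.5864 ≈ +€351.9 million.
Net ΔY = k(ΔG − c·ΔT) = (+€364.33 million) / 0.5864 ≈ +€621 million.

+€621 million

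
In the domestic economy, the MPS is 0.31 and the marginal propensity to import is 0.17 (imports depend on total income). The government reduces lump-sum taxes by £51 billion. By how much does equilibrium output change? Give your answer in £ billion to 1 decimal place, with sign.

MPC = 1 − MPS = 1 − 0.31 = 0.69.
A lump-sum tax change of −£51 billion shifts disposable income by +£51 billion; first-round consumption changes by −c × ΔT = −0.69 × (−£51 billion) = +£35.19 billion.
Expenditure multiplier = 1/(1 − c + m) = 1/(1 − 0.69 + 0.17) = 1/0.48 ≈ 2.083.
The tax multiplier is −c × k ≈ −1.438, so ΔY = k × (−c·ΔT) = (+£35.19 billion) / 0.48 ≈ +£73.3 billion.

+£73.3 billion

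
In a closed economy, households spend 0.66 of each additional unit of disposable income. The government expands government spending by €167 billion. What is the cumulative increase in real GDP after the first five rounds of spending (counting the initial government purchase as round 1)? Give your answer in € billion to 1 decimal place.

€429.7 billion

Round 1 adds ΔG = €167 billion; each later round is MPC = 0.66 times the previous.
After 5 rounds: 167 + 110.22 + 72.7452 + 48.011832 + 31.68780912 = ΔG·(1 − c^5)/(1 − c) = 167 × (1 − 0.1252332576)/0.34 ≈ €429.7 billion.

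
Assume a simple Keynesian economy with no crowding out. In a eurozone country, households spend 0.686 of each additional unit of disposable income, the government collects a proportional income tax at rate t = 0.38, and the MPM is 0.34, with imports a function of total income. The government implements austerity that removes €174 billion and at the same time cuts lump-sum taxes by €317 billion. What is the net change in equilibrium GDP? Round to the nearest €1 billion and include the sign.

+€48 billion

Expenditure multiplier = 1/(1 − c(1−t) + m) = 1/(1 − 0.686×0.62 + 0.34) = 1/0.91468 ≈ 1.093.
ΔG contributes k·ΔG = (−€174 billion) / 0.91468 ≈ −€190.2 billion.
ΔT of −€317 billion changes first-round spending by −c·ΔT = +€217.462 billion, contributing k·(−c·ΔT) = (+€217.462 billion) / 0.91468 ≈ +€237.7 billion.
Net ΔY = k(ΔG − c·ΔT) = (+€43.462 billion) / 0.91468 ≈ +€48 billion.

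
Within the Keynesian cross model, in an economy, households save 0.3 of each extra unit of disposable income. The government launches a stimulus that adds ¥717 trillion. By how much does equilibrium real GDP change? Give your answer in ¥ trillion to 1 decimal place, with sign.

+¥2,390.0 trillion

MPC = 1 − MPS = 1 − 0.3 = 0.7.
Government-spending multiplier = 1/(1 − MPC) = 1/(1 − 0.7) = 1/0.3 ≈ 3.333.
ΔY = k × ΔG = (+¥717 trillion) / 0.3 = +¥2,390 trillion.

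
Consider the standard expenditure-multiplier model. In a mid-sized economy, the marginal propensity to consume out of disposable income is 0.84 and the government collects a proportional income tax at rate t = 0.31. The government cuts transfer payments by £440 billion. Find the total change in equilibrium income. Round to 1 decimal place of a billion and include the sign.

The transfer change shifts disposable income by −£440 billion, so first-round consumption changes by c·ΔTR = 0.84 × (−£440 billion) = −£369.6 billion.
Expenditure multiplier = 1/(1 − c(1−t)) = 1/(1 − 0.84×0.69) = 1/0.4204 ≈ 2.379.
The transfer multiplier is c × k ≈ 1.998, so ΔY = k × (c·ΔTR) = (−£369.6 billion) / 0.4204 ≈ −£879.2 billion.

−£879.2 billion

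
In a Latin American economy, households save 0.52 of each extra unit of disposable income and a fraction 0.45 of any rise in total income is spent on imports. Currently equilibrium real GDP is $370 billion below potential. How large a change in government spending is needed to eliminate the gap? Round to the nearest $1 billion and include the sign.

+$359 billion

MPC = 1 − MPS = 1 − 0.52 = 0.48.
Spending multiplier = 1/(1 − c + m) = 1/(1 − 0.48 + 0.45) = 1/0.97 ≈ 1.031.
Need ΔY = +$370 billion, so ΔG = ΔY/k = (+$370 billion) × 0.97 ≈ +$359 billion.
The government should increase government spending by $359 billion.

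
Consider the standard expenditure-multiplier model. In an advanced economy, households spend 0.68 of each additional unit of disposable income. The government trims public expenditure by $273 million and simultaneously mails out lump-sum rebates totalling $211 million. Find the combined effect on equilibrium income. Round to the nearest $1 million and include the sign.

−$405 million

Expenditure multiplier = 1/(1 − MPC) = 1/(1 − 0.68) = 1/0.32 = 3.125.
ΔG contributes k·ΔG = (−$273 million) / 0.32 ≈ −$853.1 million.
ΔT of −$211 million changes first-round spending by −c·ΔT = +$143.48 million, contributing k·(−c·ΔT) = (+$143.48 million) / 0.32 ≈ +$448.4 million.
Net ΔY = k(ΔG − c·ΔT) = (−$129.52 million) / 0.32 ≈ −$405 million.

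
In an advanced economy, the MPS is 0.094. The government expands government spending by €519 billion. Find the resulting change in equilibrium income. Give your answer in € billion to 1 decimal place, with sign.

MPC = 1 − MPS = 1 − 0.094 = 0.906.
Government-spending multiplier = 1/(1 − MPC) = 1/(1 − 0.906) = 1/0.094 ≈ 10.638.
ΔY = k × ΔG = (+€519 billion) / 0.094 ≈ +€5,521.3 billion.

+€5,521.3 billion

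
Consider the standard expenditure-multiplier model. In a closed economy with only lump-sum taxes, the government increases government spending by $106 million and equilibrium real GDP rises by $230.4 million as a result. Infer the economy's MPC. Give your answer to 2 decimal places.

0.54

Implied spending multiplier k = ΔY/ΔG = 230.4/106 ≈ 2.1736.
Since k = 1/(1 − MPC), MPC = 1 − 1/k = 1 − ΔG/ΔY = 1 − 106/230.4 ≈ 0.54.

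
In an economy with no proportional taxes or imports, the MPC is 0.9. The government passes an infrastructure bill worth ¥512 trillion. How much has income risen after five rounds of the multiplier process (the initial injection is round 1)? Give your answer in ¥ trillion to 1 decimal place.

Round 1 adds ΔG = ¥512 trillion; each later round is MPC = 0.9 times the previous.
After 5 rounds: 512 + 460.8 + 414.72 + 373.248 + 335.9232 = ΔG·(1 − c^5)/(1 − c) = 512 × (1 − 0.59049)/0.1 ≈ ¥2,096.7 trillion.

¥2,096.7 trillion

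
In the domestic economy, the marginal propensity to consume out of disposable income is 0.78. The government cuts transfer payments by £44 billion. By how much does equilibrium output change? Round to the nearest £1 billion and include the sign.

−£156 billion

The transfer change shifts disposable income by −£44 billion, so first-round consumption changes by c·ΔTR = 0.78 × (−£44 billion) = −£34.32 billion.
Expenditure multiplier = 1/(1 − MPC) = 1/(1 − 0.78) = 1/0.22 ≈ 4.545.
The transfer multiplier is c × k ≈ 3.545, so ΔY = k × (c·ΔTR) = (−£34.32 billion) / 0.22 = −£156 billion.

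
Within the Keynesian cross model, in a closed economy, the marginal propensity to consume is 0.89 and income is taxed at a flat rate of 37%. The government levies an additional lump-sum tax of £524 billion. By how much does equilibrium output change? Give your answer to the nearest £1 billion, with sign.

−£1,062 billion

A lump-sum tax change of +£524 billion shifts disposable income by −£524 billion; first-round consumption changes by −c × ΔT = −0.89 × (+£524 billion) = −£466.36 billion.
Expenditure multiplier = 1/(1 − c(1−t)) = 1/(1 − 0.89×0.63) = 1/0.4393 ≈ 2.276.
The tax multiplier is −c × k ≈ −2.026, so ΔY = k × (−c·ΔT) = (−£466.36 billion) / 0.4393 ≈ −£1,062 billion.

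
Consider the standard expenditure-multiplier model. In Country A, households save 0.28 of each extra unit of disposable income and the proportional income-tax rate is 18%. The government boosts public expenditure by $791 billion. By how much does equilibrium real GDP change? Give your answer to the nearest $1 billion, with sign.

MPC = 1 − MPS = 1 − 0.28 = 0.72.
Government-spending multiplier = 1/(1 − c(1−t)) = 1/(1 − 0.72×0.82) = 1/0.4096 ≈ 2.441.
ΔY = k × ΔG = (+$791 billion) / 0.4096 ≈ +$1,931 billion.

+$1,931 billion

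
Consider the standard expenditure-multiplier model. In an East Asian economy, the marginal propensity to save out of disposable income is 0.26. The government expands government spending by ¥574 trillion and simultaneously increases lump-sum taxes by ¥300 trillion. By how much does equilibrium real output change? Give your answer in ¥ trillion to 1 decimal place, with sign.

+¥1,353.8 trillion

MPC = 1 − MPS = 1 − 0.26 = 0.74.
Expenditure multiplier = 1/(1 − MPC) = 1/(1 − 0.74) = 1/0.26 ≈ 3.846.
ΔG contributes k·ΔG = (+¥574 trillion) / 0.26 ≈ +¥2,207.7 trillion.
ΔT of +¥300 trillion changes first-round spending by −c·ΔT = −¥222 trillion, contributing k·(−c·ΔT) = (−¥222 trillion) / 0.26 ≈ −¥853.8 trillion.
Net ΔY = k(ΔG − c·ΔT) = (+¥352 trillion) / 0.26 ≈ +¥1,353.8 trillion.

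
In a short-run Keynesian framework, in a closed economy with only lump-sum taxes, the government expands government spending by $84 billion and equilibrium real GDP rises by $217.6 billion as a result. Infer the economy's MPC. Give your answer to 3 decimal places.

Implied spending multiplier k = ΔY/ΔG = 217.6/84 ≈ 2.5905.
Since k = 1/(1 − MPC), MPC = 1 − 1/k = 1 − ΔG/ΔY = 1 − 84/217.6 ≈ 0.614.

0.614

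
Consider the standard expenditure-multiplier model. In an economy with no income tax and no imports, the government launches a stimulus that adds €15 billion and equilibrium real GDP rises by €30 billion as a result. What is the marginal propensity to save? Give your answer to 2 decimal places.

0.50

Implied spending multiplier k = ΔY/ΔG = 30/15 = 2.
Since k = 1/(1 − MPC), MPC = 1 − 1/k = 1 − ΔG/ΔY = 1 − 15/30 = 0.50.
MPS = 1 − MPC = 0.50.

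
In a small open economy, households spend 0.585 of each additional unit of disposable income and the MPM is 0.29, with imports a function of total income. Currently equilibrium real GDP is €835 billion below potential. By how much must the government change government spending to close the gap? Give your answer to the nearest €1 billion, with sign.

Spending multiplier = 1/(1 − c + m) = 1/(1 − 0.585 + 0.29) = 1/0.705 ≈ 1.418.
Need ΔY = +€835 billion, so ΔG = ΔY/k = (+€835 billion) × 0.705 ≈ +€589 billion.
The government should increase government spending by €589 billion.

+€589 billion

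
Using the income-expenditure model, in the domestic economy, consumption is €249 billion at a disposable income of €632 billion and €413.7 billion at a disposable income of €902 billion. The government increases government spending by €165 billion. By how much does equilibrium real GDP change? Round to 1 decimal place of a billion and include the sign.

+€423.1 billion

MPC = ΔC/ΔYd = (413.7 − 249)/(902 − 632) = 164.7/270 = 0.61.
Expenditure multiplier = 1/(1 − MPC) = 1/(1 − 0.61) = 1/0.39 ≈ 2.564.
ΔY = k × ΔG = (+€165 billion) / 0.39 ≈ +€423.1 billion.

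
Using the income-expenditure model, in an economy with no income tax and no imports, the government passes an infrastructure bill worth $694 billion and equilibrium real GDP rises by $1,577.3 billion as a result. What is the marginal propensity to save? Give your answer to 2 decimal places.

0.44

Implied spending multiplier k = ΔY/ΔG = 1,577.3/694 ≈ 2.2728.
Since k = 1/(1 − MPC), MPC = 1 − 1/k = 1 − ΔG/ΔY = 1 − 694/1,577.3 ≈ 0.56.
MPS = 1 − MPC = 0.44.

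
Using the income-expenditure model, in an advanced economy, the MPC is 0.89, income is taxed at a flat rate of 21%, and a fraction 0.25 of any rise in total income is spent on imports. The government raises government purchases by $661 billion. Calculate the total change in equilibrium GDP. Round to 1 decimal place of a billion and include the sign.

+$1,208.6 billion

Spending multiplier = 1/(1 − c(1−t) + m) = 1/(1 − 0.89×0.79 + 0.25) = 1/0.5469 ≈ 1.828.
ΔY = k × ΔG = (+$661 billion) / 0.5469 ≈ +$1,208.6 billion.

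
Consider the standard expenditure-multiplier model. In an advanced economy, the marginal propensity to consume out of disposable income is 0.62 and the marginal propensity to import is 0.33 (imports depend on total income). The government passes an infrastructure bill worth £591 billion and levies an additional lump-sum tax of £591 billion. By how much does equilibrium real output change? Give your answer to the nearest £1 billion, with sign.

Expenditure multiplier = 1/(1 − c + m) = 1/(1 − 0.62 + 0.33) = 1/0.71 ≈ 1.408.
ΔG contributes k·ΔG = (+£591 billion) / 0.71 ≈ +£832.4 billion.
ΔT of +£591 billion changes first-round spending by −c·ΔT = −£366.42 billion, contributing k·(−c·ΔT) = (−£366.42 billion) / 0.71 ≈ −£516.1 billion.
Net ΔY = k(ΔG − c·ΔT) = (+£224.58 billion) / 0.71 ≈ +£316 billion.

+£316 billion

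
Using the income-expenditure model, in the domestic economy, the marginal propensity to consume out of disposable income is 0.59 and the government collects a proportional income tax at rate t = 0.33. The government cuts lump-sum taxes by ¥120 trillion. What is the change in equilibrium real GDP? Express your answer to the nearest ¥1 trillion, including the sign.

+¥117 trillion

A lump-sum tax change of −¥120 trillion shifts disposable income by +¥120 trillion; first-round consumption changes by −c × ΔT = −0.59 × (−¥120 trillion) = +¥70.8 trillion.
Expenditure multiplier = 1/(1 − c(1−t)) = 1/(1 − 0.59×0.67) = 1/0.6047 ≈ 1.654.
The tax multiplier is −c × k ≈ −0.976, so ΔY = k × (−c·ΔT) = (+¥70.8 trillion) / 0.6047 ≈ +¥117 trillion.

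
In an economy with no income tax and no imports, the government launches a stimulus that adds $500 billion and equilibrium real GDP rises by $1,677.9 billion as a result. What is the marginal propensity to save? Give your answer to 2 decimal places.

Implied spending multiplier k = ΔY/ΔG = 1,677.9/500 = 3.3558.
Since k = 1/(1 − MPC), MPC = 1 − 1/k = 1 − ΔG/ΔY = 1 − 500/1,677.9 ≈ 0.70.
MPS = 1 − MPC = 0.30.

0.30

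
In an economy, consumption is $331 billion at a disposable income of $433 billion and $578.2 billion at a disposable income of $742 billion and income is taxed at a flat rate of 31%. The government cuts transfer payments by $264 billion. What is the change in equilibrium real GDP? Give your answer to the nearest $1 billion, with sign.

MPC = ΔC/ΔYd = (578.2 − 331)/(742 − 433) = 247.2/309 = 0.8.
The transfer change shifts disposable income by −$264 billion, so first-round consumption changes by c·ΔTR = 0.8 × (−$264 billion) = −$211.2 billion.
Expenditure multiplier = 1/(1 − c(1−t)) = 1/(1 − 0.8×0.69) = 1/0.448 ≈ 2.232.
The transfer multiplier is c × k ≈ 1.786, so ΔY = k × (c·ΔTR) = (−$211.2 billion) / 0.448 ≈ −$471 billion.

−$471 billion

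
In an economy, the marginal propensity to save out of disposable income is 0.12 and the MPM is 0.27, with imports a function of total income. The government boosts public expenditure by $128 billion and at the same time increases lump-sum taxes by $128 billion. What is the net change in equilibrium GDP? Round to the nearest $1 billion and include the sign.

+$39 billion

MPC = 1 − MPS = 1 − 0.12 = 0.88.
Expenditure multiplier = 1/(1 − c + m) = 1/(1 − 0.88 + 0.27) = 1/0.39 ≈ 2.564.
ΔG contributes k·ΔG = (+$128 billion) / 0.39 ≈ +$328.2 billion.
ΔT of +$128 billion changes first-round spending by −c·ΔT = −$112.64 billion, contributing k·(−c·ΔT) = (−$112.64 billion) / 0.39 ≈ −$288.8 billion.
Net ΔY = k(ΔG − c·ΔT) = (+$15.36 billion) / 0.39 ≈ +$39 billion.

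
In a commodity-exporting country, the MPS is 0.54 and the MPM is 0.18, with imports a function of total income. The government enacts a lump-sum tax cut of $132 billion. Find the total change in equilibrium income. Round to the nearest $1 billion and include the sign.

+$84 billion

MPC = 1 − MPS = 1 − 0.54 = 0.46.
A lump-sum tax change of −$132 billion shifts disposable income by +$132 billion; first-round consumption changes by −c × ΔT = −0.46 × (−$132 billion) = +$60.72 billion.
Expenditure multiplier = 1/(1 − c + m) = 1/(1 − 0.46 + 0.18) = 1/0.72 ≈ 1.389.
The tax multiplier is −c × k ≈ −0.639, so ΔY = k × (−c·ΔT) = (+$60.72 billion) / 0.72 ≈ +$84 billion.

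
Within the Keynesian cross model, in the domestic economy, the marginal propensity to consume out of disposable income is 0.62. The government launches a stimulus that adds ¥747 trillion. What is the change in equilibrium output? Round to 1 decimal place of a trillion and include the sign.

Government-spending multiplier = 1/(1 − MPC) = 1/(1 − 0.62) = 1/0.38 ≈ 2.632.
ΔY = k × ΔG = (+¥747 trillion) / 0.38 ≈ +¥1,965.8 trillion.

+¥1,965.8 trillion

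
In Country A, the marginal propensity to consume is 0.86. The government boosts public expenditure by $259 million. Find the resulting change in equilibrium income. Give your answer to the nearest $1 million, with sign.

Spending multiplier = 1/(1 − MPC) = 1/(1 − 0.86) = 1/0.14 ≈ 7.143.
ΔY = k × ΔG = (+$259 million) / 0.14 = +$1,850 million.

+$1,850 million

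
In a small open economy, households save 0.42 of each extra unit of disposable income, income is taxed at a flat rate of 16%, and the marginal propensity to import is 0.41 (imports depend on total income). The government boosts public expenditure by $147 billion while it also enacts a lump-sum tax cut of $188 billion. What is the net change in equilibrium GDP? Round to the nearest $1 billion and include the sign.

+$277 billion

MPC = 1 − MPS = 1 − 0.42 = 0.58.
Expenditure multiplier = 1/(1 − c(1−t) + m) = 1/(1 − 0.58×0.84 + 0.41) = 1/0.9228 ≈ 1.084.
ΔG contributes k·ΔG = (+$147 billion) / 0.9228 ≈ +$159.3 billion.
ΔT of −$188 billion changes first-round spending by −c·ΔT = +$109.04 billion, contributing k·(−c·ΔT) = (+$109.04 billion) / 0.9228 ≈ +$118.2 billion.
Net ΔY = k(ΔG − c·ΔT) = (+$256.04 billion) / 0.9228 ≈ +$277 billion.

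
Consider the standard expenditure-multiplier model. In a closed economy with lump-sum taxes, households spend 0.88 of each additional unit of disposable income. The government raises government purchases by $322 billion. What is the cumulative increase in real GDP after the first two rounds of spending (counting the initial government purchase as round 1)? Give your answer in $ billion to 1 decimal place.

$605.4 billion

Round 1 adds ΔG = $322 billion; each later round is MPC = 0.88 times the previous.
After 2 rounds: 322 + 283.36 = ΔG·(1 − c^2)/(1 − c) = 322 × (1 − 0.7744)/0.12 ≈ $605.4 billion.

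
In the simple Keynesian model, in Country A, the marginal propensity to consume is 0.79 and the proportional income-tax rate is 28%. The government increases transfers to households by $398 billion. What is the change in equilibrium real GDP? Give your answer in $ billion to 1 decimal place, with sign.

The transfer change shifts disposable income by +$398 billion, so first-round consumption changes by c·ΔTR = 0.79 × (+$398 billion) = +$314.42 billion.
Expenditure multiplier = 1/(1 − c(1−t)) = 1/(1 − 0.79×0.72) = 1/0.4312 ≈ 2.319.
The transfer multiplier is c × k ≈ 1.832, so ΔY = k × (c·ΔTR) = (+$314.42 billion) / 0.4312 ≈ +$729.2 billion.

+$729.2 billion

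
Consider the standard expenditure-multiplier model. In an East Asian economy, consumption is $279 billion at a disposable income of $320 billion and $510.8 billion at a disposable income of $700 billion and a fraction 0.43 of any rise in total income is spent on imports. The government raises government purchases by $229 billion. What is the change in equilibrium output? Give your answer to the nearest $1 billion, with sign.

MPC = ΔC/ΔYd = (510.8 − 279)/(700 − 320) = 231.8/380 = 0.61.
Government-spending multiplier = 1/(1 − c + m) = 1/(1 − 0.61 + 0.43) = 1/0.82 ≈ 1.22.
ΔY = k × ΔG = (+$229 billion) / 0.82 ≈ +$279 billion.

+$279 billion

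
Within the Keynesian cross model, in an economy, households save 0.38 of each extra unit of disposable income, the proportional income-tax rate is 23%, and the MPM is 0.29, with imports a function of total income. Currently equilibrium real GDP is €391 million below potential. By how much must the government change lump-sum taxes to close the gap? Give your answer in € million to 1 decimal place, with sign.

MPC = 1 − MPS = 1 − 0.38 = 0.62.
Spending multiplier = 1/(1 − c(1−t) + m) = 1/(1 − 0.62×0.77 + 0.29) = 1/0.8126 ≈ 1.231.
Tax multiplier = −c·k = −0.62/0.8126 ≈ −0.763. Need ΔY = +€391 million, so ΔT = ΔY/(−c·k) = −(+€391 million) × 0.8126 / 0.62 ≈ −€512.5 million.
The government should cut lump-sum taxes by €512.5 million.

−€512.5 million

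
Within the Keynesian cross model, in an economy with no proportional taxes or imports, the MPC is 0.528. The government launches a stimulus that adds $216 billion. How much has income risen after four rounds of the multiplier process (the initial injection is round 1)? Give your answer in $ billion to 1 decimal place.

$422.1 billion

Round 1 adds ΔG = $216 billion; each later round is MPC = 0.528 times the previous.
After 4 rounds: 216 + 114.048 + 60.217344 + 31.794757632 = ΔG·(1 − c^4)/(1 − c) = 216 × (1 − 0.077720518656)/0.472 ≈ $422.1 billion.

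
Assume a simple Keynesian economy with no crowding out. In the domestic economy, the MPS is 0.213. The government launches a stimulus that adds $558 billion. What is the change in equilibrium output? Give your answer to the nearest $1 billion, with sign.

MPC = 1 − MPS = 1 − 0.213 = 0.787.
Expenditure multiplier = 1/(1 − MPC) = 1/(1 − 0.787) = 1/0.213 ≈ 4.695.
ΔY = k × ΔG = (+$558 billion) / 0.213 ≈ +$2,620 billion.

+$2,620 billion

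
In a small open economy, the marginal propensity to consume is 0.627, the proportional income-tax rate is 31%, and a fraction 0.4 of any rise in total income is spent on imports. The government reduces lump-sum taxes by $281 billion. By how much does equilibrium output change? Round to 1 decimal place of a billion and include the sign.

+$182.1 billion

A lump-sum tax change of −$281 billion shifts disposable income by +$281 billion; first-round consumption changes by −c × ΔT = −0.627 × (−$281 billion) = +$176.187 billion.
Expenditure multiplier = 1/(1 − c(1−t) + m) = 1/(1 − 0.627×0.69 + 0.4) = 1/0.96737 ≈ 1.034.
The tax multiplier is −c × k ≈ −0.648, so ΔY = k × (−c·ΔT) = (+$176.187 billion) / 0.96737 ≈ +$182.1 billion.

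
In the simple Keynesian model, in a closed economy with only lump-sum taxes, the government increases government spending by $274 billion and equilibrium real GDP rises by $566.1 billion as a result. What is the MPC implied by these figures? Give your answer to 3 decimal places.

0.516

Implied spending multiplier k = ΔY/ΔG = 566.1/274 ≈ 2.0661.
Since k = 1/(1 − MPC), MPC = 1 − 1/k = 1 − ΔG/ΔY = 1 − 274/566.1 ≈ 0.516.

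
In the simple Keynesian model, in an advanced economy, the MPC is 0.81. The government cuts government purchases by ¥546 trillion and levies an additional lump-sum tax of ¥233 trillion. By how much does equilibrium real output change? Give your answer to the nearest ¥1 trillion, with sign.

Expenditure multiplier = 1/(1 − MPC) = 1/(1 − 0.81) = 1/0.19 ≈ 5.263.
ΔG contributes k·ΔG = (−¥546 trillion) / 0.19 ≈ −¥2,873.7 trillion.
ΔT of +¥233 trillion changes first-round spending by −c·ΔT = −¥188.73 trillion, contributing k·(−c·ΔT) = (−¥188.73 trillion) / 0.19 ≈ −¥993.3 trillion.
Net ΔY = k(ΔG − c·ΔT) = (−¥734.73 trillion) / 0.19 = −¥3,867 trillion.

−¥3,867 trillion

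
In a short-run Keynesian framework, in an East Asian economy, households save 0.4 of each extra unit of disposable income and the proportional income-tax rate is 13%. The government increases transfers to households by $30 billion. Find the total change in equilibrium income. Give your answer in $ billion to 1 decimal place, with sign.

MPC = 1 − MPS = 1 − 0.4 = 0.6.
The transfer change shifts disposable income by +$30 billion, so first-round consumption changes by c·ΔTR = 0.6 × (+$30 billion) = +$18 billion.
Expenditure multiplier = 1/(1 − c(1−t)) = 1/(1 − 0.6×0.87) = 1/0.478 ≈ 2.092.
The transfer multiplier is c × k ≈ 1.255, so ΔY = k × (c·ΔTR) = (+$18 billion) / 0.478 ≈ +$37.7 billion.

+$37.7 billion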